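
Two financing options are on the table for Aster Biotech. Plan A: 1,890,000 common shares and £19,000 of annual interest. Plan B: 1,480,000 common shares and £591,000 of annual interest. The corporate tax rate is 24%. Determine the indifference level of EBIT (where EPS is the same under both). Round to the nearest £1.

£2,655,780

Set EPS_A = EPS_B: (EBIT − £19,000)(1 − 0.24) ÷ 1,890,000 = (EBIT − £591,000)(1 − 0.24) ÷ 1,480,000.
The (1 − t) factor cancels: (EBIT − 19,000) × 1,480,000 = (EBIT − 591,000) × 1,890,000.
EBIT × (1,890,000 − 1,480,000) = 591,000 × 1,890,000 − 19,000 × 1,480,000 = 1,088,870,000,000, so EBIT = 1,088,870,000,000 ÷ 410,000 = 2,655,780.49.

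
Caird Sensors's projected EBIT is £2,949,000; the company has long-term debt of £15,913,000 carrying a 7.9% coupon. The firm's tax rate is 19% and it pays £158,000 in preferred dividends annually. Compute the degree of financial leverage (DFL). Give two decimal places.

Annual interest charges come to £1,257,127.00.
Pre-tax preferred-dividend burden = £158,000 ÷ (1 − 0.19) = £195,061.73.
DFL = EBIT ÷ [EBIT − I − D_p/(1−t)] = £2,949,000 ÷ [£2,949,000 − £1,257,127.00 − £195,061.73] = £2,949,000 ÷ £1,496,811.27 = 1.9702.

1.97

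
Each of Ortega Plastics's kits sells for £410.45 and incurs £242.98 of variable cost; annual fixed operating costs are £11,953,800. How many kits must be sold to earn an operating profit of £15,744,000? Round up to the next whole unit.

Unit CM = price − variable cost = £410.45 − £242.98 = £167.47.
Units = (FC + target) / CM = (£11,953,800 + £15,744,000) / £167.47 = 165,389.62, so 165,390 kits.

165,390 kits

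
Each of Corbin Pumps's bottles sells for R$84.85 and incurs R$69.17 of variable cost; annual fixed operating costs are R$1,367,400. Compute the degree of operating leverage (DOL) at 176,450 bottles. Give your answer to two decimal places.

1.98

Total contribution margin = 176,450 × R$15.68 = R$2,766,736.00.
EBIT = R$2,766,736.00 − R$1,367,400 = R$1,399,336.00.
So DOL = total CM / EBIT = R$2,766,736.00 / R$1,399,336.00 = 1.9772.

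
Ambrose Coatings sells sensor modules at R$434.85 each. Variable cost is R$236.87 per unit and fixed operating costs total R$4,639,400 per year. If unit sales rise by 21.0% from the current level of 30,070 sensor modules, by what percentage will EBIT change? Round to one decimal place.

+95.2%

Total contribution margin = 30,070 × R$197.98 = R$5,953,258.60.
Operating income = contribution − fixed costs = R$5,953,258.60 − R$4,639,400 = R$1,313,858.60.
Degree of operating leverage = R$5,953,258.60 / R$1,313,858.60 = 4.5311.
%ΔEBIT = DOL × %ΔSales = 4.5311 × +21.0% = +95.2%.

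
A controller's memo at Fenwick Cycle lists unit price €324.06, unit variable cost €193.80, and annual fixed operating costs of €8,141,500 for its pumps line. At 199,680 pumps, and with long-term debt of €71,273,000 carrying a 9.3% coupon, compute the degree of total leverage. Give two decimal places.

2.31

Total contribution margin = 199,680 × €130.26 = €26,010,316.80.
Subtracting fixed costs: EBIT = €26,010,316.80 − €8,141,500 = €17,868,816.80. Interest = €6,628,389.00.
DOL = €26,010,316.80 ÷ €17,868,816.80 = 1.4556; DFL = €17,868,816.80 ÷ €11,240,427.80 = 1.5897.
DCL = DOL × DFL = 1.4556 × 1.5897 = 2.3140.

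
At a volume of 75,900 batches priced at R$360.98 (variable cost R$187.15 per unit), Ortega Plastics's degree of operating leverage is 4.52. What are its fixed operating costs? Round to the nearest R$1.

Total contribution margin = 75,900 × R$173.83 = R$13,193,697.00.
Since DOL = CM ÷ EBIT, EBIT = R$13,193,697.00 ÷ 4.52 = R$2,918,959.51.
Fixed costs = CM − EBIT = R$13,193,697.00 − R$2,918,959.51 = R$10,274,737.

R$10,274,737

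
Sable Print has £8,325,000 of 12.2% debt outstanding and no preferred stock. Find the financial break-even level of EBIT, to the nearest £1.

Annual interest = 12.2% × £8,325,000 = £1,015,650.00.
Without preferred stock the financial break-even is simply EBIT = interest = £1,015,650.00.

£1,015,650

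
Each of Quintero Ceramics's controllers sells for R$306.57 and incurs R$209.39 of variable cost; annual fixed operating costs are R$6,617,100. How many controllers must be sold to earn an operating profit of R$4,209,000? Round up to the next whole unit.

111,403 controllers

Contribution margin per unit = R$306.57 − R$209.39 = R$97.18.
Units = (FC + target) / CM = (R$6,617,100 + R$4,209,000) / R$97.18 = 111,402.55, so 111,403 controllers.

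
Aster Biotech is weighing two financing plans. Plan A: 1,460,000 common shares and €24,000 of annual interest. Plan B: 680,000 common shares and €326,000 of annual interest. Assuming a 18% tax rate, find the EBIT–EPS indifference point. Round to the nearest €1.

At indifference, (EBIT − 24,000)(1 − t)/1,460,000 = (EBIT − 326,000)(1 − t)/680,000.
The (1 − t) factor cancels: (EBIT − 24,000) × 680,000 = (EBIT − 326,000) × 1,460,000.
Solving, EBIT = (326,000·1,460,000 − 24,000·680,000) / (1,460,000 − 680,000) = 459,640,000,000 / 780,000 = 589,282.05.

€589,282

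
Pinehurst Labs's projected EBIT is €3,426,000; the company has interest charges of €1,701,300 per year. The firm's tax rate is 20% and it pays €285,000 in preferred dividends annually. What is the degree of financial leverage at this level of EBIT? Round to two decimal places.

2.50

Annual interest charges come to €1,701,300.00.
Preferred dividends grossed up pre-tax: €285,000 / (1 − 0.20) = €356,250.00.
DFL = EBIT ÷ [EBIT − I − D_p/(1−t)] = €3,426,000 ÷ [€3,426,000 − €1,701,300.00 − €356,250.00] = €3,426,000 ÷ €1,368,450.00 = 2.5036.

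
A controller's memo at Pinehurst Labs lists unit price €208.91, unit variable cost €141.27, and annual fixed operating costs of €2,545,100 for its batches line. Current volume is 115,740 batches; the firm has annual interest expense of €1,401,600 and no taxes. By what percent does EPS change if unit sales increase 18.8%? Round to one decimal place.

At 115,740 units, contribution = 115,740 × €67.64 = €7,828,653.60.
EBIT = €7,828,653.60 − €2,545,100 = €5,283,553.60.
After interest of €1,401,600.00, pre-tax earnings = €3,881,953.60.
Degree of combined leverage = contribution ÷ (EBIT − I) = €7,828,653.60 ÷ €3,881,953.60 = 2.0167.
EPS therefore changes by 2.0167 × (+18.8%) = +37.9%.

+37.9%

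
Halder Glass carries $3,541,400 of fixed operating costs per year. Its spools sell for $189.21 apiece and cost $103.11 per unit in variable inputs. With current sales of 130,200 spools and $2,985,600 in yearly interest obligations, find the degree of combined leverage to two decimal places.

At 130,200 units, contribution = 130,200 × $86.10 = $11,210,220.00.
EBIT = $11,210,220.00 − $3,541,400 = $7,668,820.00. Interest = $2,985,600.00, so EBIT − I = $4,683,220.00.
DCL = contribution ÷ (EBIT − I) = $11,210,220.00 ÷ $4,683,220.00 = 2.3937.

2.39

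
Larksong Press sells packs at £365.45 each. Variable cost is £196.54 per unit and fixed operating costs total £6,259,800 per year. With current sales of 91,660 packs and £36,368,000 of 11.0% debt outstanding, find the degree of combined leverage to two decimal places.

Contribution at this volume is 91,660 × £168.91 = £15,482,290.60.
Subtracting fixed costs: EBIT = £15,482,290.60 − £6,259,800 = £9,222,490.60. Interest = £4,000,480.00.
DOL = £15,482,290.60 ÷ £9,222,490.60 = 1.6788; DFL = £9,222,490.60 ÷ £5,222,010.60 = 1.7661.
Combined leverage = 1.6788 × 1.7661 = 2.9649.

2.96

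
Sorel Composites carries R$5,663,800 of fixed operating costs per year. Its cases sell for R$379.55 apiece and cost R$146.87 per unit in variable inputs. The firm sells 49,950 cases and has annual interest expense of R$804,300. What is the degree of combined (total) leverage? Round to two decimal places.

At 49,950 units, contribution = 49,950 × R$232.68 = R$11,622,366.00.
Operating income = contribution − fixed costs = R$11,622,366.00 − R$5,663,800 = R$5,958,566.00. Interest = R$804,300.00, so EBIT − I = R$5,154,266.00.
DCL = contribution ÷ (EBIT − I) = R$11,622,366.00 ÷ R$5,154,266.00 = 2.2549.

2.25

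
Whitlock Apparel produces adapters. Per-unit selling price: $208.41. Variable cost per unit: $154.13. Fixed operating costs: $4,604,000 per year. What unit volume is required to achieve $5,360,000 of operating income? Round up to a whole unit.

Contribution margin per unit = $208.41 − $154.13 = $54.28.
Required volume = (fixed costs + target profit) ÷ CM = ($4,604,000 + $5,360,000) ÷ $54.28 = 183,566.69, so 183,567 adapters.

183,567 adapters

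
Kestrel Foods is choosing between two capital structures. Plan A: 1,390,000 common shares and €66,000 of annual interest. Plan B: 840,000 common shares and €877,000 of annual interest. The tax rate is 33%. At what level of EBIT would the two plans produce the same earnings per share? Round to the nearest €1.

€2,115,618

At indifference, (EBIT − 66,000)(1 − t)/1,390,000 = (EBIT − 877,000)(1 − t)/840,000.
The (1 − t) factor cancels: (EBIT − 66,000) × 840,000 = (EBIT − 877,000) × 1,390,000.
EBIT × (1,390,000 − 840,000) = 877,000 × 1,390,000 − 66,000 × 840,000 = 1,163,590,000,000, so EBIT = 1,163,590,000,000 ÷ 550,000 = 2,115,618.18.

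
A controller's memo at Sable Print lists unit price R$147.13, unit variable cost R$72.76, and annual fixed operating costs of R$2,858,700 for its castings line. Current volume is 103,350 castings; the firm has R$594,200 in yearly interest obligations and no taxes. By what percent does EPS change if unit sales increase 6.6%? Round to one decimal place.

At 103,350 units, contribution = 103,350 × R$74.37 = R$7,686,139.50.
Operating income = contribution − fixed costs = R$7,686,139.50 − R$2,858,700 = R$4,827,439.50.
After interest of R$594,200.00, pre-tax earnings = R$4,233,239.50.
DCL = total CM / (EBIT − I) = R$7,686,139.50 / R$4,233,239.50 = 1.8157.
%ΔEPS = DCL × %ΔSales = 1.8157 × +6.6% = +12.0%.

+12.0%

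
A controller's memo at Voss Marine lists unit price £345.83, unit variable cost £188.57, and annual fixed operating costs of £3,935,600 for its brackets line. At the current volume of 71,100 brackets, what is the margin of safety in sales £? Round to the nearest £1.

£15,933,747

Contribution margin per unit = £345.83 − £188.57 = £157.26. Break-even units = £3,935,600 ÷ £157.26 = 25,026.07; break-even revenue = 25,026.07 × £345.83 = £8,654,766.30.
Current sales = 71,100 × £345.83 = £24,588,513.00.
Margin of safety = £24,588,513.00 − £8,654,766.30 = £15,933,747.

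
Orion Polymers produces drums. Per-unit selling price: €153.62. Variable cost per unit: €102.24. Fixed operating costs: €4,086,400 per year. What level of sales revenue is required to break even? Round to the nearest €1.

€12,217,843

Contribution margin per unit = €153.62 − €102.24 = €51.38, a CM ratio of €51.38 ÷ €153.62 = 0.3345.
Break-even sales = FC ÷ CM ratio = €4,086,400 × €153.62 / €51.38 = €12,217,843.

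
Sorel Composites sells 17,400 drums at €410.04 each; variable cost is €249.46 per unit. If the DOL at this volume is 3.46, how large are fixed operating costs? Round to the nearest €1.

Contribution at this volume is 17,400 × €160.58 = €2,794,092.00.
Since DOL = CM ÷ EBIT, EBIT = €2,794,092.00 ÷ 3.46 = €807,541.04.
And FC = contribution − EBIT = €2,794,092.00 − €807,541.04 = €1,986,551.

€1,986,551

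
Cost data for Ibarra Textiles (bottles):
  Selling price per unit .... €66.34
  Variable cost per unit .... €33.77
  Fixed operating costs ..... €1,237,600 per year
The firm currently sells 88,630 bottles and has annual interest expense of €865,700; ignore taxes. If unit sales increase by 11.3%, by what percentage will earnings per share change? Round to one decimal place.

+41.6%

Contribution at this volume is 88,630 × €32.57 = €2,886,679.10.
Operating income = contribution − fixed costs = €2,886,679.10 − €1,237,600 = €1,649,079.10.
Interest = €865,700.00, so EBIT − I = €783,379.10.
DCL = total CM / (EBIT − I) = €2,886,679.10 / €783,379.10 = 3.6849.
EPS therefore changes by 3.6849 × (+11.3%) = +41.6%.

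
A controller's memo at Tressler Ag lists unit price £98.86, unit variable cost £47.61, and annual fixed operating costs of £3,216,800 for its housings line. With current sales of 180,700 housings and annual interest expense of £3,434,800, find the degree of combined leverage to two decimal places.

At 180,700 units, contribution = 180,700 × £51.25 = £9,260,875.00.
Subtracting fixed costs: EBIT = £9,260,875.00 − £3,216,800 = £6,044,075.00. Interest = £3,434,800.00, so EBIT − I = £2,609,275.00.
DCL = contribution ÷ (EBIT − I) = £9,260,875.00 ÷ £2,609,275.00 = 3.5492.

3.55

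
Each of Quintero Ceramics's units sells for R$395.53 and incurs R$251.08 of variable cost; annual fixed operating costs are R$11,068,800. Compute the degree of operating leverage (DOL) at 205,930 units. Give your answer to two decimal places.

1.59

Contribution at this volume is 205,930 × R$144.45 = R$29,746,588.50.
Subtracting fixed costs: EBIT = R$29,746,588.50 − R$11,068,800 = R$18,677,788.50.
Degree of operating leverage = R$29,746,588.50 / R$18,677,788.50 = 1.5926.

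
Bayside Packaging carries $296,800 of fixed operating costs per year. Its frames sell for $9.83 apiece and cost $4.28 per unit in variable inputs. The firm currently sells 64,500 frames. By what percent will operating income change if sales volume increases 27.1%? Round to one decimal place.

+158.6%

At 64,500 units, contribution = 64,500 × $5.55 = $357,975.00.
Operating income = contribution − fixed costs = $357,975.00 − $296,800 = $61,175.00.
Degree of operating leverage = $357,975.00 / $61,175.00 = 5.8517.
%ΔEBIT = DOL × %ΔSales = 5.8517 × +27.1% = +158.6%.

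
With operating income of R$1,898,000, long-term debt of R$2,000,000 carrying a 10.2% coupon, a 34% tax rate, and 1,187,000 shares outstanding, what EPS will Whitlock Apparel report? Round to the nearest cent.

Pre-tax income = R$1,898,000 − R$204,000.00 = R$1,694,000.00.
Net income = R$1,694,000.00 × (1 − 0.34) = R$1,118,040.00.
Per share: R$1,118,040.00 / 1,187,000 shares = R$0.94.

R$0.94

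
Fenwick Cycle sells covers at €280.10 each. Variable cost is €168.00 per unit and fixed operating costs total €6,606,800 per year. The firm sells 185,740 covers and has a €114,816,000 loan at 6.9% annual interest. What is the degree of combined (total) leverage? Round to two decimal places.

3.31

Contribution at this volume is 185,740 × €112.10 = €20,821,454.00.
EBIT = €20,821,454.00 − €6,606,800 = €14,214,654.00. Interest = €7,922,304.00.
DOL = €20,821,454.00 ÷ €14,214,654.00 = 1.4648; DFL = €14,214,654.00 ÷ €6,292,350.00 = 2.2590.
Combined leverage = 1.4648 × 2.2590 = 3.3090.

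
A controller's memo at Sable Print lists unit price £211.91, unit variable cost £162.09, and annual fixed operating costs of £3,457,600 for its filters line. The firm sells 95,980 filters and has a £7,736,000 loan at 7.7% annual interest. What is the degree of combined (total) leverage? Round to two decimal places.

6.56

At 95,980 units, contribution = 95,980 × £49.82 = £4,781,723.60.
Subtracting fixed costs: EBIT = £4,781,723.60 − £3,457,600 = £1,324,123.60. Interest = £595,672.00.
DOL = £4,781,723.60 ÷ £1,324,123.60 = 3.6112; DFL = £1,324,123.60 ÷ £728,451.60 = 1.8177.
Combined leverage = 3.6112 × 1.8177 = 6.5641.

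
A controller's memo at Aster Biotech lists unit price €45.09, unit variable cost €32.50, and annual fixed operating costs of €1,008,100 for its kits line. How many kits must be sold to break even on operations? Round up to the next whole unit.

Unit CM = price − variable cost = €45.09 − €32.50 = €12.59.
Units to break even: €1,008,100 ÷ €12.59 = 80,071.49, rounded up to 80,072.

80,072 kits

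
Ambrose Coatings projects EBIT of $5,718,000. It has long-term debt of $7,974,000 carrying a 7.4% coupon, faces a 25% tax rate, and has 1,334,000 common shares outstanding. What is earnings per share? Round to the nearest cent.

Interest = $590,076.00, so EBT = $5,718,000 − $590,076.00 = $5,127,924.00.
Net income = $5,127,924.00 × (1 − 0.25) = $3,845,943.00.
Per share: $3,845,943.00 / 1,334,000 shares = $2.88.

$2.88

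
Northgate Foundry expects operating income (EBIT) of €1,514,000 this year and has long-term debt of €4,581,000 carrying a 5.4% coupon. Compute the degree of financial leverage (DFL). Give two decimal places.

1.20

Annual interest charges come to €247,374.00.
Degree of financial leverage = EBIT / (EBIT − interest) = €1,514,000 / €1,266,626.00 = 1.1953.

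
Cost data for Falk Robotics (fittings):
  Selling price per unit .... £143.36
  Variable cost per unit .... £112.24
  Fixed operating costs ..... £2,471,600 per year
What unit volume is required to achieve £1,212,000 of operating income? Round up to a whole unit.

Unit CM = price − variable cost = £143.36 − £112.24 = £31.12.
Required volume = (fixed costs + target profit) ÷ CM = (£2,471,600 + £1,212,000) ÷ £31.12 = 118,367.61, so 118,368 fittings.

118,368 fittings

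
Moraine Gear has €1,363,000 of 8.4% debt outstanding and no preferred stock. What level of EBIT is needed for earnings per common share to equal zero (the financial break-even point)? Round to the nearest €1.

€114,492

Annual interest = 8.4% × €1,363,000 = €114,492.00.
With no preferred dividends, EPS = 0 when EBIT exactly covers interest, so the financial break-even EBIT is €114,492.00.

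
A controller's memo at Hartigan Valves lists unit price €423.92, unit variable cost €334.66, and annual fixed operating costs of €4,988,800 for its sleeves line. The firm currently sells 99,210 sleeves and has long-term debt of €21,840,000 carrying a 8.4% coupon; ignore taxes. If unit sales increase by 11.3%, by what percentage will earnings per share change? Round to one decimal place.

+49.2%

Contribution at this volume is 99,210 × €89.26 = €8,855,484.60.
EBIT = €8,855,484.60 − €4,988,800 = €3,866,684.60.
After interest of €1,834,560.00, pre-tax earnings = €2,032,124.60.
Degree of combined leverage = contribution ÷ (EBIT − I) = €8,855,484.60 ÷ €2,032,124.60 = 4.3577.
EPS therefore changes by 4.3577 × (+11.3%) = +49.2%.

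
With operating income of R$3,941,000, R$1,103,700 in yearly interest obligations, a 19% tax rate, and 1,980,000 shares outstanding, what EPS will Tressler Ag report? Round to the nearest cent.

R$1.16

Interest = R$1,103,700.00, so EBT = R$3,941,000 − R$1,103,700.00 = R$2,837,300.00.
Net income = R$2,837,300.00 × (1 − 0.19) = R$2,298,213.00.
Per share: R$2,298,213.00 / 1,980,000 shares = R$1.16.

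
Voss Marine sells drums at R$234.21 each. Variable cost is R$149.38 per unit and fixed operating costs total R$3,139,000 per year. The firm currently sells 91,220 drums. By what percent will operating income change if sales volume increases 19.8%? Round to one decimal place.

+33.3%

At 91,220 units, contribution = 91,220 × R$84.83 = R$7,738,192.60.
Operating income = contribution − fixed costs = R$7,738,192.60 − R$3,139,000 = R$4,599,192.60.
Degree of operating leverage = R$7,738,192.60 / R$4,599,192.60 = 1.6825.
Operating income changes by 1.6825 × +19.8% = +33.3%.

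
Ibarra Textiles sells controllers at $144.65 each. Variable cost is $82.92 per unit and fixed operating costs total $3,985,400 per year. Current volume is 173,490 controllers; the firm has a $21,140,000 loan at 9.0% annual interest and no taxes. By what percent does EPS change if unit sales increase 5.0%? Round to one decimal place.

+11.1%

Contribution at this volume is 173,490 × $61.73 = $10,709,537.70.
Operating income = contribution − fixed costs = $10,709,537.70 − $3,985,400 = $6,724,137.70.
After interest of $1,902,600.00, pre-tax earnings = $4,821,537.70.
DCL = total CM / (EBIT − I) = $10,709,537.70 / $4,821,537.70 = 2.2212.
EPS therefore changes by 2.2212 × (+5.0%) = +11.1%.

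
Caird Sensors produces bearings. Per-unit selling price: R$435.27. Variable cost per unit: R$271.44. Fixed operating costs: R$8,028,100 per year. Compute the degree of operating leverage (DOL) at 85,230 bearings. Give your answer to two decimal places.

Contribution at this volume is 85,230 × R$163.83 = R$13,963,230.90.
Operating income = contribution − fixed costs = R$13,963,230.90 − R$8,028,100 = R$5,935,130.90.
DOL = contribution ÷ EBIT = R$13,963,230.90 ÷ R$5,935,130.90 = 2.3526.

2.35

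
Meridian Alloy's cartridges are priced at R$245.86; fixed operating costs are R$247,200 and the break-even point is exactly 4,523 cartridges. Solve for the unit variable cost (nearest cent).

R$191.21

At break-even, FC = Q × (P − VC), so P − VC = R$247,200 ÷ 4,523 = R$54.6540.
Variable cost per unit = R$245.86 − R$54.6540 = R$191.21.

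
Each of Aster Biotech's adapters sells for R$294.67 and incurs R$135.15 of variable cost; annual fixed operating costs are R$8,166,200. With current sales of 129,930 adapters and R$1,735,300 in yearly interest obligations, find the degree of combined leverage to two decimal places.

Total contribution margin = 129,930 × R$159.52 = R$20,726,433.60.
Subtracting fixed costs: EBIT = R$20,726,433.60 − R$8,166,200 = R$12,560,233.60. Interest = R$1,735,300.00.
DOL = R$20,726,433.60 ÷ R$12,560,233.60 = 1.6502; DFL = R$12,560,233.60 ÷ R$10,824,933.60 = 1.1603.
Combined leverage = 1.6502 × 1.1603 = 1.9147.

1.91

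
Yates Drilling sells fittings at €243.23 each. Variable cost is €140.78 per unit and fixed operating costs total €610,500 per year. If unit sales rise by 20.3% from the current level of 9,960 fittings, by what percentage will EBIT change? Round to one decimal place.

+50.5%

Total contribution margin = 9,960 × €102.45 = €1,020,402.00.
Operating income = contribution − fixed costs = €1,020,402.00 − €610,500 = €409,902.00.
DOL = contribution ÷ EBIT = €1,020,402.00 ÷ €409,902.00 = 2.4894.
So EBIT moves 2.4894 × (+20.3%) = +50.5%.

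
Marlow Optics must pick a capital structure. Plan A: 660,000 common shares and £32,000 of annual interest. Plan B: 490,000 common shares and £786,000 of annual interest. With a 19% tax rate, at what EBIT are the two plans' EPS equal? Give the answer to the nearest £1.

At indifference, (EBIT − 32,000)(1 − t)/660,000 = (EBIT − 786,000)(1 − t)/490,000.
Cancelling (1 − t) and cross-multiplying: 490,000·(EBIT − 32,000) = 660,000·(EBIT − 786,000).
EBIT × (660,000 − 490,000) = 786,000 × 660,000 − 32,000 × 490,000 = 503,080,000,000, so EBIT = 503,080,000,000 ÷ 170,000 = 2,959,294.12.

£2,959,294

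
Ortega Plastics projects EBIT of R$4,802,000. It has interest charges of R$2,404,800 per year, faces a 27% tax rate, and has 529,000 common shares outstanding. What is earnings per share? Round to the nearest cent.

R$3.31

Pre-tax income = R$4,802,000 − R$2,404,800.00 = R$2,397,200.00.
Net income = R$2,397,200.00 × (1 − 0.27) = R$1,749,956.00.
Per share: R$1,749,956.00 / 529,000 shares = R$3.31.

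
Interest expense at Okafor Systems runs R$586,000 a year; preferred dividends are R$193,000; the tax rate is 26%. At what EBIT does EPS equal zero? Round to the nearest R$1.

Grossing the preferred dividend up to pre-tax terms: R$193,000 / (1 − 0.26) = R$260,810.81.
Financial break-even EBIT = interest + D_p ÷ (1 − t) = R$586,000 + R$260,810.81 = R$846,810.81.

R$846,811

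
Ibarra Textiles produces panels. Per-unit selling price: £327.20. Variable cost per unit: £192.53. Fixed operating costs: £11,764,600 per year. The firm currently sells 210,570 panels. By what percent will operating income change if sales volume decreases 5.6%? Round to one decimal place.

Total contribution margin = 210,570 × £134.67 = £28,357,461.90.
Subtracting fixed costs: EBIT = £28,357,461.90 − £11,764,600 = £16,592,861.90.
DOL = contribution ÷ EBIT = £28,357,461.90 ÷ £16,592,861.90 = 1.7090.
%ΔEBIT = DOL × %ΔSales = 1.7090 × -5.6% = -9.6%.

-9.6%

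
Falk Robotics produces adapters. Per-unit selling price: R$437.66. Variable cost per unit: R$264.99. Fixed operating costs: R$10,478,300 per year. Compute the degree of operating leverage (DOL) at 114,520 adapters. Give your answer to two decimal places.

2.13

At 114,520 units, contribution = 114,520 × R$172.67 = R$19,774,168.40.
Subtracting fixed costs: EBIT = R$19,774,168.40 − R$10,478,300 = R$9,295,868.40.
Degree of operating leverage = R$19,774,168.40 / R$9,295,868.40 = 2.1272.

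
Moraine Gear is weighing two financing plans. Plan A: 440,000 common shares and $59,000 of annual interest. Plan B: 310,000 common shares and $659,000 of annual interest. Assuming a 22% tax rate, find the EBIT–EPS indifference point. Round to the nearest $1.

Set EPS_A = EPS_B: (EBIT − $59,000)(1 − 0.22) ÷ 440,000 = (EBIT − $659,000)(1 − 0.22) ÷ 310,000.
Cancelling (1 − t) and cross-multiplying: 310,000·(EBIT − 59,000) = 440,000·(EBIT − 659,000).
Solving, EBIT = (659,000·440,000 − 59,000·310,000) / (440,000 − 310,000) = 271,670,000,000 / 130,000 = 2,089,769.23.

$2,089,769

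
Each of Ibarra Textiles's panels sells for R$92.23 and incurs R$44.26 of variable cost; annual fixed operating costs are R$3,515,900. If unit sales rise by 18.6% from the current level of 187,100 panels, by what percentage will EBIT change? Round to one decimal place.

+30.6%

Total contribution margin = 187,100 × R$47.97 = R$8,975,187.00.
EBIT = R$8,975,187.00 − R$3,515,900 = R$5,459,287.00.
So DOL = total CM / EBIT = R$8,975,187.00 / R$5,459,287.00 = 1.6440.
Operating income changes by 1.6440 × +18.6% = +30.6%.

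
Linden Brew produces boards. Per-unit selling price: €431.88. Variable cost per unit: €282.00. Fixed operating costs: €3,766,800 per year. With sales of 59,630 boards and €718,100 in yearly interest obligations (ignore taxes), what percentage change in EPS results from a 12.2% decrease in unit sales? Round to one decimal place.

-24.5%

At 59,630 units, contribution = 59,630 × €149.88 = €8,937,344.40.
Operating income = contribution − fixed costs = €8,937,344.40 − €3,766,800 = €5,170,544.40.
Interest = €718,100.00, so EBIT − I = €4,452,444.40.
DCL = total CM / (EBIT − I) = €8,937,344.40 / €4,452,444.40 = 2.0073.
EPS therefore changes by 2.0073 × (-12.2%) = -24.5%.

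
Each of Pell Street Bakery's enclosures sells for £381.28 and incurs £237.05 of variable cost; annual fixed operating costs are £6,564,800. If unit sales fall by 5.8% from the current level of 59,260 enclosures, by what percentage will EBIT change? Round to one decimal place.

Total contribution margin = 59,260 × £144.23 = £8,547,069.80.
Operating income = contribution − fixed costs = £8,547,069.80 − £6,564,800 = £1,982,269.80.
So DOL = total CM / EBIT = £8,547,069.80 / £1,982,269.80 = 4.3118.
%ΔEBIT = DOL × %ΔSales = 4.3118 × -5.8% = -25.0%.

-25.0%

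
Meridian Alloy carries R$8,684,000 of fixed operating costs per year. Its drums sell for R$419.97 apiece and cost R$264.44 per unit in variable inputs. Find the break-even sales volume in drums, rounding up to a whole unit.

55,835 drums

Each unit contributes R$419.97 − R$264.44 = R$155.53.
Units to break even: R$8,684,000 ÷ R$155.53 = 55,834.89, rounded up to 55,835.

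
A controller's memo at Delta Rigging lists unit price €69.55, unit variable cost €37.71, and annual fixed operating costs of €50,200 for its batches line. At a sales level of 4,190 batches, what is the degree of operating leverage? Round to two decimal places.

Total contribution margin = 4,190 × €31.84 = €133,409.60.
EBIT = €133,409.60 − €50,200 = €83,209.60.
So DOL = total CM / EBIT = €133,409.60 / €83,209.60 = 1.6033.

1.60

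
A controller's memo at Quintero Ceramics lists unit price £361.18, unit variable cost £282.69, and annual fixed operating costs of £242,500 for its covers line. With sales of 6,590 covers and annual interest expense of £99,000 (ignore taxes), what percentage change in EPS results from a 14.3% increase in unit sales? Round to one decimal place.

+42.1%

Total contribution margin = 6,590 × £78.49 = £517,249.10.
Subtracting fixed costs: EBIT = £517,249.10 − £242,500 = £274,749.10.
After interest of £99,000.00, pre-tax earnings = £175,749.10.
DCL = total CM / (EBIT − I) = £517,249.10 / £175,749.10 = 2.9431.
%ΔEPS = DCL × %ΔSales = 2.9431 × +14.3% = +42.1%.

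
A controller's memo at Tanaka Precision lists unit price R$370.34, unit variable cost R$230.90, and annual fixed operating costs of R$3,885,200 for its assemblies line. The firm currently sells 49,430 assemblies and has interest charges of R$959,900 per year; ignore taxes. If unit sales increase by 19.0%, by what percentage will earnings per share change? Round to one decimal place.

At 49,430 units, contribution = 49,430 × R$139.44 = R$6,892,519.20.
Subtracting fixed costs: EBIT = R$6,892,519.20 − R$3,885,200 = R$3,007,319.20.
After interest of R$959,900.00, pre-tax earnings = R$2,047,419.20.
Degree of combined leverage = contribution ÷ (EBIT − I) = R$6,892,519.20 ÷ R$2,047,419.20 = 3.3664.
EPS therefore changes by 3.3664 × (+19.0%) = +64.0%.

+64.0%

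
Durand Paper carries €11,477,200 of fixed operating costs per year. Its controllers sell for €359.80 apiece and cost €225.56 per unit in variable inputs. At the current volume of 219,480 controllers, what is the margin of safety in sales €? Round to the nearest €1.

€48,206,862

Each unit contributes €359.80 − €225.56 = €134.24. Break-even units = €11,477,200 ÷ €134.24 = 85,497.62; break-even revenue = 85,497.62 × €359.80 = €30,762,042.31.
Actual sales revenue = 219,480 × €359.80 = €78,968,904.00.
Margin of safety = €78,968,904.00 − €30,762,042.31 = €48,206,862.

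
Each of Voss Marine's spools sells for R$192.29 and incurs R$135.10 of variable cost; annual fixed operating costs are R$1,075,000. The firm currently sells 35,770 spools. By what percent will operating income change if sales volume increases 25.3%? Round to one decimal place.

Contribution at this volume is 35,770 × R$57.19 = R$2,045,686.30.
EBIT = R$2,045,686.30 − R$1,075,000 = R$970,686.30.
So DOL = total CM / EBIT = R$2,045,686.30 / R$970,686.30 = 2.1075.
So EBIT moves 2.1075 × (+25.3%) = +53.3%.

+53.3%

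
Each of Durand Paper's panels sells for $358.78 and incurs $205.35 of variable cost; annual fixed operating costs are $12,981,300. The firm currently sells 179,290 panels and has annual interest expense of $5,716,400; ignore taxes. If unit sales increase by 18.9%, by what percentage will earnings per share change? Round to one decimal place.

At 179,290 units, contribution = 179,290 × $153.43 = $27,508,464.70.
EBIT = $27,508,464.70 − $12,981,300 = $14,527,164.70.
Interest = $5,716,400.00, so EBIT − I = $8,810,764.70.
DCL = total CM / (EBIT − I) = $27,508,464.70 / $8,810,764.70 = 3.1221.
%ΔEPS = DCL × %ΔSales = 3.1221 × +18.9% = +59.0%.

+59.0%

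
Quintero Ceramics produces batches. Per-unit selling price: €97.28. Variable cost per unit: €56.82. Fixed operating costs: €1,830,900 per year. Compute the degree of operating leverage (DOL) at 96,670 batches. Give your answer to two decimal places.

1.88

Contribution at this volume is 96,670 × €40.46 = €3,911,268.20.
EBIT = €3,911,268.20 − €1,830,900 = €2,080,368.20.
So DOL = total CM / EBIT = €3,911,268.20 / €2,080,368.20 = 1.8801.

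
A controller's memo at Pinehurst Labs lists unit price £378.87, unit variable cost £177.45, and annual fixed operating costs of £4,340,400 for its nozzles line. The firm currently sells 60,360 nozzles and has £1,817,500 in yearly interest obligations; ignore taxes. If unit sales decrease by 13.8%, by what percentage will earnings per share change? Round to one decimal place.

-28.0%

At 60,360 units, contribution = 60,360 × £201.42 = £12,157,711.20.
EBIT = £12,157,711.20 − £4,340,400 = £7,817,311.20.
After interest of £1,817,500.00, pre-tax earnings = £5,999,811.20.
DCL = total CM / (EBIT − I) = £12,157,711.20 / £5,999,811.20 = 2.0263.
%ΔEPS = DCL × %ΔSales = 2.0263 × -13.8% = -28.0%.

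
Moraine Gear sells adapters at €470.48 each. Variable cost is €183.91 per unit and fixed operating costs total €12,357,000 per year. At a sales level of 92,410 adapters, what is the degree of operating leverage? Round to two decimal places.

At 92,410 units, contribution = 92,410 × €286.57 = €26,481,933.70.
EBIT = €26,481,933.70 − €12,357,000 = €14,124,933.70.
So DOL = total CM / EBIT = €26,481,933.70 / €14,124,933.70 = 1.8748.

1.87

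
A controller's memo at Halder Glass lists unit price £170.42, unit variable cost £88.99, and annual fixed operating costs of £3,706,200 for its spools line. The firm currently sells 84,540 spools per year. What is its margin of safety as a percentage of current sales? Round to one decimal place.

Contribution margin per unit = £170.42 − £88.99 = £81.43. Break-even units = £3,706,200 ÷ £81.43 = 45,513.94; break-even revenue = 45,513.94 × £170.42 = £7,756,485.37.
Actual sales revenue = 84,540 × £170.42 = £14,407,306.80.
Margin of safety = (£14,407,306.80 − £7,756,485.37) ÷ £14,407,306.80 = 46.2%.

46.2%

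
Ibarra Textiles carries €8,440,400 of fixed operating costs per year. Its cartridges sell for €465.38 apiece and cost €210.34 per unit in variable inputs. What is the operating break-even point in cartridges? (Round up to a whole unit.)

33,095 cartridges

Contribution margin per unit = €465.38 − €210.34 = €255.04.
Break-even volume = fixed costs ÷ CM per unit = €8,440,400 ÷ €255.04 = 33,094.42, so 33,095 cartridges.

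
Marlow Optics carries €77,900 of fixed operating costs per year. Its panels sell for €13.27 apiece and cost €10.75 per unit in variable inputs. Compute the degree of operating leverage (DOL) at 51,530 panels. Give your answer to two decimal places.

Contribution at this volume is 51,530 × €2.52 = €129,855.60.
Operating income = contribution − fixed costs = €129,855.60 − €77,900 = €51,955.60.
Degree of operating leverage = €129,855.60 / €51,955.60 = 2.4994.

2.50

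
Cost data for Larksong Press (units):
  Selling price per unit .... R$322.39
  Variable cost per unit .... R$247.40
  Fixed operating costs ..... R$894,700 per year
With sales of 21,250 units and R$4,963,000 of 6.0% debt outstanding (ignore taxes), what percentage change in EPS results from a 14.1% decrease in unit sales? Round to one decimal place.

Total contribution margin = 21,250 × R$74.99 = R$1,593,537.50.
EBIT = R$1,593,537.50 − R$894,700 = R$698,837.50.
After interest of R$297,780.00, pre-tax earnings = R$401,057.50.
Degree of combined leverage = contribution ÷ (EBIT − I) = R$1,593,537.50 ÷ R$401,057.50 = 3.9733.
%ΔEPS = DCL × %ΔSales = 3.9733 × -14.1% = -56.0%.

-56.0%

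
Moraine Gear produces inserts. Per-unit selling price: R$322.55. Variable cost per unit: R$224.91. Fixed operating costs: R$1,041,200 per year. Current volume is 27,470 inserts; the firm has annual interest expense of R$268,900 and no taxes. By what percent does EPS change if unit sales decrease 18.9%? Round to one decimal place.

Contribution at this volume is 27,470 × R$97.64 = R$2,682,170.80.
Operating income = contribution − fixed costs = R$2,682,170.80 − R$1,041,200 = R$1,640,970.80.
After interest of R$268,900.00, pre-tax earnings = R$1,372,070.80.
DCL = total CM / (EBIT − I) = R$2,682,170.80 / R$1,372,070.80 = 1.9548.
EPS therefore changes by 1.9548 × (-18.9%) = -36.9%.

-36.9%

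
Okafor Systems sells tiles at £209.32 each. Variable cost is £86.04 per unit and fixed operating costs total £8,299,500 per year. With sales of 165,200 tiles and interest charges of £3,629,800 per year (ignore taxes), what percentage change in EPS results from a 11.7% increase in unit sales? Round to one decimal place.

+28.2%

Total contribution margin = 165,200 × £123.28 = £20,365,856.00.
Subtracting fixed costs: EBIT = £20,365,856.00 − £8,299,500 = £12,066,356.00.
After interest of £3,629,800.00, pre-tax earnings = £8,436,556.00.
Degree of combined leverage = contribution ÷ (EBIT − I) = £20,365,856.00 ÷ £8,436,556.00 = 2.4140.
EPS therefore changes by 2.4140 × (+11.7%) = +28.2%.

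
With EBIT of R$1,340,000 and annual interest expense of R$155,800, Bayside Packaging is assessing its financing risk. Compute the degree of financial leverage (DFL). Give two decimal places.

Interest = R$155,800.00.
Degree of financial leverage = EBIT / (EBIT − interest) = R$1,340,000 / R$1,184,200.00 = 1.1316.

1.13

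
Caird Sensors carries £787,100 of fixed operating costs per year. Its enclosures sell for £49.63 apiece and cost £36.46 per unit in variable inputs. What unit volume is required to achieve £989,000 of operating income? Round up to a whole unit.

134,860 enclosures

Unit CM = price − variable cost = £49.63 − £36.46 = £13.17.
Need Q such that Q × £13.17 − £787,100 = £989,000, i.e. Q = £1,776,100 / £13.17 = 134,859.53 → 134,860.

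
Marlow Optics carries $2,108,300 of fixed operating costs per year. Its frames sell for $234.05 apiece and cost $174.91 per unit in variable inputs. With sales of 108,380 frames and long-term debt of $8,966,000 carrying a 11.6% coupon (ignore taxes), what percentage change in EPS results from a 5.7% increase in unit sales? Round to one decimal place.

+11.2%

Contribution at this volume is 108,380 × $59.14 = $6,409,593.20.
Operating income = contribution − fixed costs = $6,409,593.20 − $2,108,300 = $4,301,293.20.
After interest of $1,040,056.00, pre-tax earnings = $3,261,237.20.
DCL = total CM / (EBIT − I) = $6,409,593.20 / $3,261,237.20 = 1.9654.
%ΔEPS = DCL × %ΔSales = 1.9654 × +5.7% = +11.2%.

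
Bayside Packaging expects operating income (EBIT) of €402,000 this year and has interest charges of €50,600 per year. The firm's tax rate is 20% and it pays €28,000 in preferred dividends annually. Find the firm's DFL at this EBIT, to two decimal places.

Annual interest charges come to €50,600.00.
Preferred dividends grossed up pre-tax: €28,000 / (1 − 0.20) = €35,000.00.
DFL = EBIT ÷ [EBIT − I − D_p/(1−t)] = €402,000 ÷ [€402,000 − €50,600.00 − €35,000.00] = €402,000 ÷ €316,400.00 = 1.2705.

1.27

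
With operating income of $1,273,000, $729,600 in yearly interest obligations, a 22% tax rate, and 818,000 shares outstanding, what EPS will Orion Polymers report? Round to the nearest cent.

Pre-tax income = $1,273,000 − $729,600.00 = $543,400.00.
Net income = $543,400.00 × (1 − 0.22) = $423,852.00.
EPS = $423,852.00 ÷ 818,000 = $0.52.

$0.52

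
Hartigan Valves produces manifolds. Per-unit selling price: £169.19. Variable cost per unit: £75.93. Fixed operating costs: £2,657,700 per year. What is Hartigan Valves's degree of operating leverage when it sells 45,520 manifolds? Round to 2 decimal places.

Total contribution margin = 45,520 × £93.26 = £4,245,195.20.
Operating income = contribution − fixed costs = £4,245,195.20 − £2,657,700 = £1,587,495.20.
DOL = contribution ÷ EBIT = £4,245,195.20 ÷ £1,587,495.20 = 2.6741.

2.67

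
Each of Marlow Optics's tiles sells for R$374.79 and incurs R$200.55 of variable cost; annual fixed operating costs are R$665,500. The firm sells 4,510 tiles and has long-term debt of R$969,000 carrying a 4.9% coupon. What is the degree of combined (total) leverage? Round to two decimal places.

10.79

At 4,510 units, contribution = 4,510 × R$174.24 = R$785,822.40.
Subtracting fixed costs: EBIT = R$785,822.40 − R$665,500 = R$120,322.40. Interest = R$47,481.00.
DOL = R$785,822.40 ÷ R$120,322.40 = 6.5310; DFL = R$120,322.40 ÷ R$72,841.40 = 1.6518.
DCL = DOL × DFL = 6.5310 × 1.6518 = 10.7879.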